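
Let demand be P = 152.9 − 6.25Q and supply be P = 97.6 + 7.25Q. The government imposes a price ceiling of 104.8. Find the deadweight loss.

65

Competitive equilibrium: 152.9 − 6.25Q = 97.6 + 7.25Q → Q* = 4.0963, P* = 127.2981.
At the ceiling P = 104.8, quantity supplied = (104.8 − 97.6)/7.25 = 0.9931.
Willingness to pay at Q' = 0.9931: 152.9 − 6.25·0.9931 = 146.6931.
ΔQ = 4.0963 − 0.9931 = 3.1032; wedge = 146.6931 − 104.8 = 41.8931.
Deadweight loss = ½ × 3.1032 × 41.8931 = 65.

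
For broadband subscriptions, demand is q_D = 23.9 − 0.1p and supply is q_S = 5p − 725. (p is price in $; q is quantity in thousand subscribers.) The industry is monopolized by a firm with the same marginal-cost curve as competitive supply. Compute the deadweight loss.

$106.15 thousand

In inverse form: demand p = 239 − 10q, supply p = 145 + 0.2q.
Competitive equilibrium: 239 − 10q = 145 + 0.2q → q* = 9.2157, p* = 146.8431.
Marginal revenue: MR = 239 − 20q. Set MR = MC: 239 − 20q = 145 + 0.2q → q_m = 4.6535.
Price p_m = 239 − 10·4.6535 = 192.465; MC(q_m) = 145 + 0.2·4.6535 = 145.9307.
Competitive q* = 9.2157, so Δq = 4.5622; wedge = 192.465 − 145.9307 = 46.5343.
DWL = ½ × 4.5622 × 46.5343 = $106.15 thousand.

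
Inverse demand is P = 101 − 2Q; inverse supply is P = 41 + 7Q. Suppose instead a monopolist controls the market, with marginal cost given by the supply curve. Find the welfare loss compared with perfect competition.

Competitive equilibrium: 101 − 2Q = 41 + 7Q → Q* = 6.6667, P* = 87.6667.
Marginal revenue: MR = 101 − 4Q. Set MR = MC: 101 − 4Q = 41 + 7Q → Q_m = 5.4545.
Price P_m = 101 − 2·5.4545 = 90.091; MC(Q_m) = 41 + 7·5.4545 = 79.1815.
Competitive Q* = 6.6667, so ΔQ = 1.2122; wedge = 90.091 − 79.1815 = 10.9095.
The triangle = ½ × 1.2122 × 10.9095 = 6.61.

6.61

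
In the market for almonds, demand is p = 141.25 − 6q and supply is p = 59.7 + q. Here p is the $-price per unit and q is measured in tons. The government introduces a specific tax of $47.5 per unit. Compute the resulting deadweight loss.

$161.16

Competitive equilibrium: 141.25 − 6q = 59.7 + q → q* = 11.65, p* = 71.35.
With the tax, the buyer price exceeds the seller price by 47.5: (141.25 − 6q) − (59.7 + q) = 47.5 → q' = 4.8643.
Δq = 11.65 − 4.8643 = 6.7857; the wedge equals the tax, 47.5.
Deadweight loss = ½ × 6.7857 × 47.5 = $161.16.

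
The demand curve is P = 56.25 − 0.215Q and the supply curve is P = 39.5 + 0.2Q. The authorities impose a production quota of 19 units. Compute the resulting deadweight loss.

Competitive equilibrium: 56.25 − 0.215Q = 39.5 + 0.2Q → Q* = 40.3614, P* = 47.5723.
At Q = 19: demand price = 56.25 − 0.215·19 = 52.165; supply price = 39.5 + 0.2·19 = 43.3.
ΔQ = 40.3614 − 19 = 21.3614; wedge = 52.165 − 43.3 = 8.865.
Welfare loss = ½ × 21.3614 × 8.865 = 94.68.

94.68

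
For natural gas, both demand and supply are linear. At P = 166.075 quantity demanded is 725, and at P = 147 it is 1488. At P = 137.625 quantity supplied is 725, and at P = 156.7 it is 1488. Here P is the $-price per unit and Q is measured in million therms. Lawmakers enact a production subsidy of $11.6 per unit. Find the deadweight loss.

$1345.60 million

Demand slope = (147 − 166.075)/(1488 − 725) = −0.025, so P = 184.2 − 0.025Q.
Supply slope = (156.7 − 137.625)/(1488 − 725) = 0.025, so P = 119.5 + 0.025Q.
Competitive equilibrium: 184.2 − 0.025Q = 119.5 + 0.025Q → Q* = 1294, P* = 151.85.
The subsidy lowers effective supply by 11.6: P = 107.9 + 0.025Q.
New quantity: 184.2 − 0.025Q = 107.9 + 0.025Q → Q' = 1526.
Overproduction ΔQ = 1526 − 1294 = 232; wedge = subsidy = 11.6.
DWL = ½ × 232 × 11.6 = $1345.60 million.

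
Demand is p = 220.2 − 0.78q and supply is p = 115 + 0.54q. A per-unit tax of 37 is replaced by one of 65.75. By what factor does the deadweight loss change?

Competitive equilibrium: 220.2 − 0.78q = 115 + 0.54q → q* = 79.697, p* = 158.0364.
For a per-unit tax t: Δq = t/1.32, so DWL = ½·t·(t/1.32) = t²/2.64.
At t = 37: DWL = 518.561. At t = 65.75: DWL = 1637.524.
Ratio = (65.75/37)² = 3.158.

3.158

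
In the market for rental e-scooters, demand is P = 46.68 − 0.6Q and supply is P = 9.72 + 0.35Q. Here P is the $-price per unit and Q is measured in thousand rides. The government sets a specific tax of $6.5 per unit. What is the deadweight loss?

$22.24 thousand

Competitive equilibrium: 46.68 − 0.6Q = 9.72 + 0.35Q → Q* = 38.9053, P* = 23.3368.
With the tax, the buyer price exceeds the seller price by 6.5: (46.68 − 0.6Q) − (9.72 + 0.35Q) = 6.5 → Q' = 32.0632.
ΔQ = 38.9053 − 32.0632 = 6.8421; the wedge equals the tax, 6.5.
Welfare loss = ½ × 6.8421 × 6.5 = $22.24 thousand.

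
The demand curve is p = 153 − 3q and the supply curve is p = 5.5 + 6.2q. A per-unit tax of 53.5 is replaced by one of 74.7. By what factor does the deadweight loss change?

1.950

Competitive equilibrium: 153 − 3q = 5.5 + 6.2q → q* = 16.0326, p* = 104.9022.
For a per-unit tax t: Δq = t/9.2, so DWL = ½·t·(t/9.2) = t²/18.4.
At t = 53.5: DWL = 155.557. At t = 74.7: DWL = 303.266.
Ratio = (74.7/53.5)² = 1.950.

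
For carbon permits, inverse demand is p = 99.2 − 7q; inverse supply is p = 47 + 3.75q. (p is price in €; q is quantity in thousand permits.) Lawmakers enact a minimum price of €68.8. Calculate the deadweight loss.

€1.41 thousand

Competitive equilibrium: 99.2 − 7q = 47 + 3.75q → q* = 4.8558, p* = 65.2093.
At the floor p = 68.8, quantity demanded = (99.2 − 68.8)/7 = 4.3429.
Sellers' marginal cost at q' = 4.3429: 47 + 3.75·4.3429 = 63.2859.
Δq = 4.8558 − 4.3429 = 0.5129; wedge = 68.8 − 63.2859 = 5.5141.
Deadweight loss = ½ × 0.5129 × 5.5141 = €1.41 thousand.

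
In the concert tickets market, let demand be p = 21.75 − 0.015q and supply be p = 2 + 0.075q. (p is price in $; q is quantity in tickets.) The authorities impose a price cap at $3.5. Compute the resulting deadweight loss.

$1790.01

Competitive equilibrium: 21.75 − 0.015q = 2 + 0.075q → q* = 219.4444, p* = 18.4583.
At the ceiling p = 3.5, quantity supplied = (3.5 − 2)/0.075 = 20.
Willingness to pay at q' = 20: 21.75 − 0.015·20 = 21.45.
Δq = 219.4444 − 20 = 199.4444; wedge = 21.45 − 3.5 = 17.95.
The triangle = ½ × 199.4444 × 17.95 = $1790.01.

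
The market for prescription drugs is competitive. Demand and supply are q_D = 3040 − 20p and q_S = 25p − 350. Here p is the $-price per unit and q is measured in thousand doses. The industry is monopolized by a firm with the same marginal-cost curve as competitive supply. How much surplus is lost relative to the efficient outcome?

In inverse form: demand p = 152 − 0.05q, supply p = 14 + 0.04q.
Competitive equilibrium: 152 − 0.05q = 14 + 0.04q → q* = 1533.33333, p* = 75.33333.
Marginal revenue: MR = 152 − 0.1q. Set MR = MC: 152 − 0.1q = 14 + 0.04q → q_m = 985.71429.
Price p_m = 152 − 0.05·985.71429 = 102.71429; MC(q_m) = 14 + 0.04·985.71429 = 53.42857.
Competitive q* = 1533.33333, so Δq = 547.61904; wedge = 102.71429 − 53.42857 = 49.28572.
The triangle = ½ × 547.61904 × 49.28572 = $13494.90 thousand.

$13494.90 thousand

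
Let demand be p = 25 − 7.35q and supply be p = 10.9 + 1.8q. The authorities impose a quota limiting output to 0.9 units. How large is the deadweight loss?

1.88

Competitive equilibrium: 25 − 7.35q = 10.9 + 1.8q → q* = 1.541, p* = 13.6738.
At q = 0.9: demand price = 25 − 7.35·0.9 = 18.385; supply price = 10.9 + 1.8·0.9 = 12.52.
Δq = 1.541 − 0.9 = 0.641; wedge = 18.385 − 12.52 = 5.865.
Welfare loss = ½ × 0.641 × 5.865 = 1.88.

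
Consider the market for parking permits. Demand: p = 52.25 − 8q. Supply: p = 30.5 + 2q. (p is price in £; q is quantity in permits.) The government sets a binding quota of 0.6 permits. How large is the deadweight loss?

Competitive equilibrium: 52.25 − 8q = 30.5 + 2q → q* = 2.175, p* = 34.85.
At q = 0.6: demand price = 52.25 − 8·0.6 = 47.45; supply price = 30.5 + 2·0.6 = 31.7.
Δq = 2.175 − 0.6 = 1.575; wedge = 47.45 − 31.7 = 15.75.
The triangle = ½ × 1.575 × 15.75 = £12.40.

£12.40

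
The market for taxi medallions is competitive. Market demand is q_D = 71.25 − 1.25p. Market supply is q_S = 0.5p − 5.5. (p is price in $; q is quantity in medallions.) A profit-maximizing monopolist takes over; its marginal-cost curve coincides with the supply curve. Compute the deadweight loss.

In inverse form: demand p = 57 − 0.8q, supply p = 11 + 2q.
Competitive equilibrium: 57 − 0.8q = 11 + 2q → q* = 16.4286, p* = 43.8571.
Marginal revenue: MR = 57 − 1.6q. Set MR = MC: 57 − 1.6q = 11 + 2q → q_m = 12.7778.
Price p_m = 57 − 0.8·12.7778 = 46.7778; MC(q_m) = 11 + 2·12.7778 = 36.5556.
Competitive q* = 16.4286, so Δq = 3.6508; wedge = 46.7778 − 36.5556 = 10.2222.
Deadweight loss = ½ × 3.6508 × 10.2222 = $18.66.

$18.66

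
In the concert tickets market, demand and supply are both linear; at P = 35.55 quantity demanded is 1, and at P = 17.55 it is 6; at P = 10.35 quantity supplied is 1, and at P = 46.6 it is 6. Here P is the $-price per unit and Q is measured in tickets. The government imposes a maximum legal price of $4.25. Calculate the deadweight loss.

$54.31

Demand slope = (17.55 − 35.55)/(6 − 1) = −3.6, so P = 39.15 − 3.6Q.
Supply slope = (46.6 − 10.35)/(6 − 1) = 7.25, so P = 3.1 + 7.25Q.
Competitive equilibrium: 39.15 − 3.6Q = 3.1 + 7.25Q → Q* = 3.3226, P* = 27.1887.
At the ceiling P = 4.25, quantity supplied = (4.25 − 3.1)/7.25 = 0.1586.
Willingness to pay at Q' = 0.1586: 39.15 − 3.6·0.1586 = 38.579.
ΔQ = 3.3226 − 0.1586 = 3.164; wedge = 38.579 − 4.25 = 34.329.
Deadweight loss = ½ × 3.164 × 34.329 = $54.31.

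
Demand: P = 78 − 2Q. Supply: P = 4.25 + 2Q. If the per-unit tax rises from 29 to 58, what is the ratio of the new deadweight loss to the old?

4

Competitive equilibrium: 78 − 2Q = 4.25 + 2Q → Q* = 18.4375, P* = 41.125.
For a per-unit tax t: ΔQ = t/4, so DWL = ½·t·(t/4) = t²/8.
At t = 29: DWL = 105.125. At t = 58: DWL = 420.5.
Ratio = (58/29)² = 4.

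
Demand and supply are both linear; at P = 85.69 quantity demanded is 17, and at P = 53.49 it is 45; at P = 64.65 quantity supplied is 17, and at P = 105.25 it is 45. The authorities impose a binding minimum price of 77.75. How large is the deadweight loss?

Demand slope = (53.49 − 85.69)/(45 − 17) = −1.15, so P = 105.24 − 1.15Q.
Supply slope = (105.25 − 64.65)/(45 − 17) = 1.45, so P = 40 + 1.45Q.
Competitive equilibrium: 105.24 − 1.15Q = 40 + 1.45Q → Q* = 25.0923, P* = 76.3838.
At the floor P = 77.75, quantity demanded = (105.24 − 77.75)/1.15 = 23.9043.
Sellers' marginal cost at Q' = 23.9043: 40 + 1.45·23.9043 = 74.6612.
ΔQ = 25.0923 − 23.9043 = 1.188; wedge = 77.75 − 74.6612 = 3.0888.
Welfare loss = ½ × 1.188 × 3.0888 = 1.83.

1.83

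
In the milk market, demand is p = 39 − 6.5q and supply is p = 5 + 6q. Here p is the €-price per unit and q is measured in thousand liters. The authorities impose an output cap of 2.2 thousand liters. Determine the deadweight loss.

Competitive equilibrium: 39 − 6.5q = 5 + 6q → q* = 2.72, p* = 21.32.
At q = 2.2: demand price = 39 − 6.5·2.2 = 24.7; supply price = 5 + 6·2.2 = 18.2.
Δq = 2.72 − 2.2 = 0.52; wedge = 24.7 − 18.2 = 6.5.
DWL = ½ × 0.52 × 6.5 = €1.69 thousand.

€1.69 thousand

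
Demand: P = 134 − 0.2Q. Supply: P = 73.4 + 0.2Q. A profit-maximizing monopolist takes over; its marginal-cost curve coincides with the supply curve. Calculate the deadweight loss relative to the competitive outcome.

Competitive equilibrium: 134 − 0.2Q = 73.4 + 0.2Q → Q* = 151.5, P* = 103.7.
Marginal revenue: MR = 134 − 0.4Q. Set MR = MC: 134 − 0.4Q = 73.4 + 0.2Q → Q_m = 101.
Price P_m = 134 − 0.2·101 = 113.8; MC(Q_m) = 73.4 + 0.2·101 = 93.6.
Competitive Q* = 151.5, so ΔQ = 50.5; wedge = 113.8 − 93.6 = 20.2.
DWL = ½ × 50.5 × 20.2 = 510.05.

510.05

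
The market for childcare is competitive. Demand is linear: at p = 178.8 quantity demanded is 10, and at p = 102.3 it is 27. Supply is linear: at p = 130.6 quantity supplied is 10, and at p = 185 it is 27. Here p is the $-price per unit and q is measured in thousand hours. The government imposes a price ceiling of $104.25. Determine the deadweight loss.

Demand slope = (102.3 − 178.8)/(27 − 10) = −4.5, so p = 223.8 − 4.5q.
Supply slope = (185 − 130.6)/(27 − 10) = 3.2, so p = 98.6 + 3.2q.
Competitive equilibrium: 223.8 − 4.5q = 98.6 + 3.2q → q* = 16.2597, p* = 150.6312.
At the ceiling p = 104.25, quantity supplied = (104.25 − 98.6)/3.2 = 1.7656.
Willingness to pay at q' = 1.7656: 223.8 − 4.5·1.7656 = 215.8548.
Δq = 16.2597 − 1.7656 = 14.4941; wedge = 215.8548 − 104.25 = 111.6048.
Welfare loss = ½ × 14.4941 × 111.6048 = $808.81 thousand.

$808.81 thousand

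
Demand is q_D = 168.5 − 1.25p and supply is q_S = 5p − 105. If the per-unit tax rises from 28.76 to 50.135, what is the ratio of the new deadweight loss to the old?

3.039

In inverse form: demand p = 134.8 − 0.8q, supply p = 21 + 0.2q.
Competitive equilibrium: 134.8 − 0.8q = 21 + 0.2q → q* = 113.8, p* = 43.76.
For a per-unit tax t: Δq = t/1, so DWL = ½·t·(t/1) = t²/2.
At t = 28.76: DWL = 413.5688. At t = 50.135: DWL = 1256.759.
Ratio = (50.135/28.76)² = 3.039.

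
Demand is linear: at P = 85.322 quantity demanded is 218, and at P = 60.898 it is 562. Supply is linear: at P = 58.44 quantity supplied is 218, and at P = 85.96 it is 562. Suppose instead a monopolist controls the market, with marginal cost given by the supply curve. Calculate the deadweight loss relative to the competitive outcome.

Demand slope = (60.898 − 85.322)/(562 − 218) = −0.071, so P = 100.8 − 0.071Q.
Supply slope = (85.96 − 58.44)/(562 − 218) = 0.08, so P = 41 + 0.08Q.
Competitive equilibrium: 100.8 − 0.071Q = 41 + 0.08Q → Q* = 396.0265, P* = 72.6821.
Marginal revenue: MR = 100.8 − 0.142Q. Set MR = MC: 100.8 − 0.142Q = 41 + 0.08Q → Q_m = 269.3694.
Price P_m = 100.8 − 0.071·269.3694 = 81.6748; MC(Q_m) = 41 + 0.08·269.3694 = 62.5496.
Competitive Q* = 396.0265, so ΔQ = 126.6571; wedge = 81.6748 − 62.5496 = 19.1252.
Deadweight loss = ½ × 126.6571 × 19.1252 = 1211.17.

1211.17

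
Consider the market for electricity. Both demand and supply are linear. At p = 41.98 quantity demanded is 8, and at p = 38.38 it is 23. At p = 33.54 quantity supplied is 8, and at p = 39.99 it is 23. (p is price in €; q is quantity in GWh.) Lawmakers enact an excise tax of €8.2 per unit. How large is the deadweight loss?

Demand slope = (38.38 − 41.98)/(23 − 8) = −0.24, so p = 43.9 − 0.24q.
Supply slope = (39.99 − 33.54)/(23 − 8) = 0.43, so p = 30.1 + 0.43q.
Competitive equilibrium: 43.9 − 0.24q = 30.1 + 0.43q → q* = 20.597, p* = 38.9567.
With the tax, the buyer price exceeds the seller price by 8.2: (43.9 − 0.24q) − (30.1 + 0.43q) = 8.2 → q' = 8.3582.
Δq = 20.597 − 8.3582 = 12.2388; the wedge equals the tax, 8.2.
Welfare loss = ½ × 12.2388 × 8.2 = €50.18.

€50.18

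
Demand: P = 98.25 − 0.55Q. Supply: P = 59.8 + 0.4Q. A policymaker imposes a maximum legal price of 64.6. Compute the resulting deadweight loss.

Competitive equilibrium: 98.25 − 0.55Q = 59.8 + 0.4Q → Q* = 40.4737, P* = 75.9895.
At the ceiling P = 64.6, quantity supplied = (64.6 − 59.8)/0.4 = 12.
Willingness to pay at Q' = 12: 98.25 − 0.55·12 = 91.65.
ΔQ = 40.4737 − 12 = 28.4737; wedge = 91.65 − 64.6 = 27.05.
The triangle = ½ × 28.4737 × 27.05 = 385.11.

385.11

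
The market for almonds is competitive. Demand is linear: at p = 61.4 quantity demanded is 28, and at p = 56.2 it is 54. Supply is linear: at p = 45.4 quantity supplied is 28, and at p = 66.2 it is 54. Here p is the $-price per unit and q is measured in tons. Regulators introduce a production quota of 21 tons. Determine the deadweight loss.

$264.50

Demand slope = (56.2 − 61.4)/(54 − 28) = −0.2, so p = 67 − 0.2q.
Supply slope = (66.2 − 45.4)/(54 − 28) = 0.8, so p = 23 + 0.8q.
Competitive equilibrium: 67 − 0.2q = 23 + 0.8q → q* = 44, p* = 58.2.
At q = 21: demand price = 67 − 0.2·21 = 62.8; supply price = 23 + 0.8·21 = 39.8.
Δq = 44 − 21 = 23; wedge = 62.8 − 39.8 = 23.
Deadweight loss = ½ × 23 × 23 = $264.50.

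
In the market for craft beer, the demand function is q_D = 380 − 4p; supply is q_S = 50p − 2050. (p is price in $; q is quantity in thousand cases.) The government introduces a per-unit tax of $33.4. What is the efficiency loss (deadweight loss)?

$2065.85 thousand

In inverse form: demand p = 95 − 0.25q, supply p = 41 + 0.02q.
Competitive equilibrium: 95 − 0.25q = 41 + 0.02q → q* = 200, p* = 45.
With the tax, the buyer price exceeds the seller price by 33.4: (95 − 0.25q) − (41 + 0.02q) = 33.4 → q' = 76.2963.
Δq = 200 − 76.2963 = 123.7037; the wedge equals the tax, 33.4.
Deadweight loss = ½ × 123.7037 × 33.4 = $2065.85 thousand.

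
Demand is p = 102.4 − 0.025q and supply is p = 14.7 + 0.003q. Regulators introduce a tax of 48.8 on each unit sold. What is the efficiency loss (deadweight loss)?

Competitive equilibrium: 102.4 − 0.025q = 14.7 + 0.003q → q* = 3132.14286, p* = 24.09643.
With the tax, the buyer price exceeds the seller price by 48.8: (102.4 − 0.025q) − (14.7 + 0.003q) = 48.8 → q' = 1389.28571.
Δq = 3132.14286 − 1389.28571 = 1742.85715; the wedge equals the tax, 48.8.
DWL = ½ × 1742.85715 × 48.8 = 42525.71.

42525.71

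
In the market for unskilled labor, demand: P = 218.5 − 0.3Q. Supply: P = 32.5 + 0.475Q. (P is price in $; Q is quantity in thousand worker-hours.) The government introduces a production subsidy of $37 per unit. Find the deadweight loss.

$883.23 thousand

Competitive equilibrium: 218.5 − 0.3Q = 32.5 + 0.475Q → Q* = 240, P* = 146.5.
The subsidy lowers effective supply by 37: P = 0.475Q − 4.5.
New quantity: 218.5 − 0.3Q = 0.475Q − 4.5 → Q' = 287.7419.
Overproduction ΔQ = 287.7419 − 240 = 47.7419; wedge = subsidy = 37.
The triangle = ½ × 47.7419 × 37 = $883.23 thousand.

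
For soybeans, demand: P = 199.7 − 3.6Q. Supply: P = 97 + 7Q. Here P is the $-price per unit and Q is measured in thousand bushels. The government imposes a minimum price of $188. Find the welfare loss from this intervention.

$219.72 thousand

Competitive equilibrium: 199.7 − 3.6Q = 97 + 7Q → Q* = 9.6887, P* = 164.8208.
At the floor P = 188, quantity demanded = (199.7 − 188)/3.6 = 3.25.
Sellers' marginal cost at Q' = 3.25: 97 + 7·3.25 = 119.75.
ΔQ = 9.6887 − 3.25 = 6.4387; wedge = 188 − 119.75 = 68.25.
DWL = ½ × 6.4387 × 68.25 = $219.72 thousand.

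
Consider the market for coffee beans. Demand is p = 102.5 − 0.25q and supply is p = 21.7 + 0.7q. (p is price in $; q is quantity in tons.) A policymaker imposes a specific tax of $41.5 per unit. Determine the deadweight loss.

Competitive equilibrium: 102.5 − 0.25q = 21.7 + 0.7q → q* = 85.0526, p* = 81.2368.
With the tax, the buyer price exceeds the seller price by 41.5: (102.5 − 0.25q) − (21.7 + 0.7q) = 41.5 → q' = 41.3684.
Δq = 85.0526 − 41.3684 = 43.6842; the wedge equals the tax, 41.5.
DWL = ½ × 43.6842 × 41.5 = $906.45.

$906.45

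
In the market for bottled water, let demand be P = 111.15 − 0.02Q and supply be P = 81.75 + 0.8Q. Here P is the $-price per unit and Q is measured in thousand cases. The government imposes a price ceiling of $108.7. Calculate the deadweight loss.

Competitive equilibrium: 111.15 − 0.02Q = 81.75 + 0.8Q → Q* = 35.8537, P* = 110.4329.
At the ceiling P = 108.7, quantity supplied = (108.7 − 81.75)/0.8 = 33.6875.
Willingness to pay at Q' = 33.6875: 111.15 − 0.02·33.6875 = 110.4763.
ΔQ = 35.8537 − 33.6875 = 2.1662; wedge = 110.4763 − 108.7 = 1.7763.
Welfare loss = ½ × 2.1662 × 1.7763 = $1.92 thousand.

$1.92 thousand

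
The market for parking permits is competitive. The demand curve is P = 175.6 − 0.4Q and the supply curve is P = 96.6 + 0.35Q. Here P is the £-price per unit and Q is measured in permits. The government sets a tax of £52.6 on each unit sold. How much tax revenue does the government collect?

£1851.52

Competitive equilibrium: 175.6 − 0.4Q = 96.6 + 0.35Q → Q* = 105.3333, P* = 133.4667.
With the tax, the buyer price exceeds the seller price by 52.6: (175.6 − 0.4Q) − (96.6 + 0.35Q) = 52.6 → Q' = 35.2.
Tax revenue = 52.6 × 35.2 = £1851.52.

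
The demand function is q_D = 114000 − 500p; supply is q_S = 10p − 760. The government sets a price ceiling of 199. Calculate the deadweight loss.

3452.80

In inverse form: demand p = 228 − 0.002q, supply p = 76 + 0.1q.
Competitive equilibrium: 228 − 0.002q = 76 + 0.1q → q* = 1490.1961, p* = 225.0196.
At the ceiling p = 199, quantity supplied = (199 − 76)/0.1 = 1230.
Willingness to pay at q' = 1230: 228 − 0.002·1230 = 225.54.
Δq = 1490.1961 − 1230 = 260.1961; wedge = 225.54 − 199 = 26.54.
The triangle = ½ × 260.1961 × 26.54 = 3452.80.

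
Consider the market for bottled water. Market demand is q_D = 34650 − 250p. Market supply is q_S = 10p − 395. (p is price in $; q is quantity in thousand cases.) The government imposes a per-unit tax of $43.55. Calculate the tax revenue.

In inverse form: demand p = 138.6 − 0.004q, supply p = 39.5 + 0.1q.
Competitive equilibrium: 138.6 − 0.004q = 39.5 + 0.1q → q* = 952.8846, p* = 134.7885.
With the tax, the buyer price exceeds the seller price by 43.55: (138.6 − 0.004q) − (39.5 + 0.1q) = 43.55 → q' = 534.1346.
Tax revenue = 43.55 × 534.1346 = $23261.56 thousand.

$23261.56 thousand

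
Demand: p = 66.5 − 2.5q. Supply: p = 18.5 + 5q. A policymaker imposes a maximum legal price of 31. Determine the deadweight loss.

57.04

Competitive equilibrium: 66.5 − 2.5q = 18.5 + 5q → q* = 6.4, p* = 50.5.
At the ceiling p = 31, quantity supplied = (31 − 18.5)/5 = 2.5.
Willingness to pay at q' = 2.5: 66.5 − 2.5·2.5 = 60.25.
Δq = 6.4 − 2.5 = 3.9; wedge = 60.25 − 31 = 29.25.
Deadweight loss = ½ × 3.9 × 29.25 = 57.04.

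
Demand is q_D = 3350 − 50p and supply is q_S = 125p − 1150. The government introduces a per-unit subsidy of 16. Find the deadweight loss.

4571.43

In inverse form: demand p = 67 − 0.02q, supply p = 9.2 + 0.008q.
Competitive equilibrium: 67 − 0.02q = 9.2 + 0.008q → q* = 2064.2857, p* = 25.7143.
The subsidy lowers effective supply by 16: p = 0.008q − 6.8.
New quantity: 67 − 0.02q = 0.008q − 6.8 → q' = 2635.7143.
Overproduction Δq = 2635.7143 − 2064.2857 = 571.4286; wedge = subsidy = 16.
Deadweight loss = ½ × 571.4286 × 16 = 4571.43.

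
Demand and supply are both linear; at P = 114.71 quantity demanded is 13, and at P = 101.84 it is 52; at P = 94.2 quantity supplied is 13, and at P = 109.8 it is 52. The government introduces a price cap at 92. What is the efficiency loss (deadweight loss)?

Demand slope = (101.84 − 114.71)/(52 − 13) = −0.33, so P = 119 − 0.33Q.
Supply slope = (109.8 − 94.2)/(52 − 13) = 0.4, so P = 89 + 0.4Q.
Competitive equilibrium: 119 − 0.33Q = 89 + 0.4Q → Q* = 41.0959, P* = 105.4384.
At the ceiling P = 92, quantity supplied = (92 − 89)/0.4 = 7.5.
Willingness to pay at Q' = 7.5: 119 − 0.33·7.5 = 116.525.
ΔQ = 41.0959 − 7.5 = 33.5959; wedge = 116.525 − 92 = 24.525.
Welfare loss = ½ × 33.5959 × 24.525 = 411.97.

411.97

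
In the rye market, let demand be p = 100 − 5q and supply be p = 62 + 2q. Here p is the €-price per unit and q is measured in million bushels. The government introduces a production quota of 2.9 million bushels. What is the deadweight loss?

€22.38 million

Competitive equilibrium: 100 − 5q = 62 + 2q → q* = 5.4286, p* = 72.8571.
At q = 2.9: demand price = 100 − 5·2.9 = 85.5; supply price = 62 + 2·2.9 = 67.8.
Δq = 5.4286 − 2.9 = 2.5286; wedge = 85.5 − 67.8 = 17.7.
Welfare loss = ½ × 2.5286 × 17.7 = €22.38 million.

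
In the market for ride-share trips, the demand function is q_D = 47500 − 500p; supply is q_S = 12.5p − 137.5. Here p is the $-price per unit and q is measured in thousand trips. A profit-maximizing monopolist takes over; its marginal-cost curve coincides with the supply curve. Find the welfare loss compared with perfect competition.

In inverse form: demand p = 95 − 0.002q, supply p = 11 + 0.08q.
Competitive equilibrium: 95 − 0.002q = 11 + 0.08q → q* = 1024.3902, p* = 92.9512.
Marginal revenue: MR = 95 − 0.004q. Set MR = MC: 95 − 0.004q = 11 + 0.08q → q_m = 1000.
Price p_m = 95 − 0.002·1000 = 93; MC(q_m) = 11 + 0.08·1000 = 91.
Competitive q* = 1024.3902, so Δq = 24.3902; wedge = 93 − 91 = 2.
The triangle = ½ × 24.3902 × 2 = $24.39 thousand.

$24.39 thousand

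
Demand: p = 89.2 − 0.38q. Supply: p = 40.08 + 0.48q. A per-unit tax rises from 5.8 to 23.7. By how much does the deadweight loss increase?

307.01

Competitive equilibrium: 89.2 − 0.38q = 40.08 + 0.48q → q* = 57.1163, p* = 67.4958.
For a per-unit tax t: Δq = t/0.86, so DWL = ½·t·(t/0.86) = t²/1.72.
At t = 5.8: DWL = 19.558. At t = 23.7: DWL = 326.564.
Increase = 326.564 − 19.558 = 307.01.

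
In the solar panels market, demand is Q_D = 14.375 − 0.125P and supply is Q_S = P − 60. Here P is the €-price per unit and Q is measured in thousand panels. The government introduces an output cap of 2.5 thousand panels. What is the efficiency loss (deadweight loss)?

€58.68 thousand

In inverse form: demand P = 115 − 8Q, supply P = 60 + Q.
Competitive equilibrium: 115 − 8Q = 60 + Q → Q* = 6.1111, P* = 66.1111.
At Q = 2.5: demand price = 115 − 8·2.5 = 95; supply price = 60 + 1·2.5 = 62.5.
ΔQ = 6.1111 − 2.5 = 3.6111; wedge = 95 − 62.5 = 32.5.
Deadweight loss = ½ × 3.6111 × 32.5 = €58.68 thousand.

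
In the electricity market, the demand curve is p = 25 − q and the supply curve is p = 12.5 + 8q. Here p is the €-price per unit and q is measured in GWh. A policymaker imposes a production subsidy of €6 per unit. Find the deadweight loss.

€2

Competitive equilibrium: 25 − q = 12.5 + 8q → q* = 1.3889, p* = 23.6111.
The subsidy lowers effective supply by 6: p = 6.5 + 8q.
New quantity: 25 − q = 6.5 + 8q → q' = 2.0556.
Overproduction Δq = 2.0556 − 1.3889 = 0.6667; wedge = subsidy = 6.
Deadweight loss = ½ × 0.6667 × 6 = €2.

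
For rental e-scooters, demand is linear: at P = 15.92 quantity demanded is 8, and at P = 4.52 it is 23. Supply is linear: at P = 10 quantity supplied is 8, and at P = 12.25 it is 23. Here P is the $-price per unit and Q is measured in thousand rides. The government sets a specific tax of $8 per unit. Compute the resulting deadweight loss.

$35.16 thousand

Demand slope = (4.52 − 15.92)/(23 − 8) = −0.76, so P = 22 − 0.76Q.
Supply slope = (12.25 − 10)/(23 − 8) = 0.15, so P = 8.8 + 0.15Q.
Competitive equilibrium: 22 − 0.76Q = 8.8 + 0.15Q → Q* = 14.5055, P* = 10.9758.
With the tax, the buyer price exceeds the seller price by 8: (22 − 0.76Q) − (8.8 + 0.15Q) = 8 → Q' = 5.7143.
ΔQ = 14.5055 − 5.7143 = 8.7912; the wedge equals the tax, 8.
The triangle = ½ × 8.7912 × 8 = $35.16 thousand.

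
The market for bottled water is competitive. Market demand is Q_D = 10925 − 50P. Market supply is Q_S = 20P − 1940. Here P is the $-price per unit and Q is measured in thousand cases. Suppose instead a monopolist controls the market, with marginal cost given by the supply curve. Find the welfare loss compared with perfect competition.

In inverse form: demand P = 218.5 − 0.02Q, supply P = 97 + 0.05Q.
Competitive equilibrium: 218.5 − 0.02Q = 97 + 0.05Q → Q* = 1735.7143, P* = 183.7857.
Marginal revenue: MR = 218.5 − 0.04Q. Set MR = MC: 218.5 − 0.04Q = 97 + 0.05Q → Q_m = 1350.
Price P_m = 218.5 − 0.02·1350 = 191.5; MC(Q_m) = 97 + 0.05·1350 = 164.5.
Competitive Q* = 1735.7143, so ΔQ = 385.7143; wedge = 191.5 − 164.5 = 27.
Welfare loss = ½ × 385.7143 × 27 = $5207.14 thousand.

$5207.14 thousand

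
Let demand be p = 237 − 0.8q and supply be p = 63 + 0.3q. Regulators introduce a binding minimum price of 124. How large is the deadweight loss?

Competitive equilibrium: 237 − 0.8q = 63 + 0.3q → q* = 158.1818, p* = 110.4545.
At the floor p = 124, quantity demanded = (237 − 124)/0.8 = 141.25.
Sellers' marginal cost at q' = 141.25: 63 + 0.3·141.25 = 105.375.
Δq = 158.1818 − 141.25 = 16.9318; wedge = 124 − 105.375 = 18.625.
Welfare loss = ½ × 16.9318 × 18.625 = 157.68.

157.68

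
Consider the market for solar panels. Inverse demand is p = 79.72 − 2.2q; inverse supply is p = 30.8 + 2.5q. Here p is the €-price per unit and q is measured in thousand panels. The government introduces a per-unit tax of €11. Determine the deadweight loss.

Competitive equilibrium: 79.72 − 2.2q = 30.8 + 2.5q → q* = 10.4085, p* = 56.8213.
With the tax, the buyer price exceeds the seller price by 11: (79.72 − 2.2q) − (30.8 + 2.5q) = 11 → q' = 8.0681.
Δq = 10.4085 − 8.0681 = 2.3404; the wedge equals the tax, 11.
The triangle = ½ × 2.3404 × 11 = €12.87 thousand.

€12.87 thousand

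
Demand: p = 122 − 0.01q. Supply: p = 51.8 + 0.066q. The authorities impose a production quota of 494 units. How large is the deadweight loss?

7015.88

Competitive equilibrium: 122 − 0.01q = 51.8 + 0.066q → q* = 923.6842, p* = 112.7632.
At q = 494: demand price = 122 − 0.01·494 = 117.06; supply price = 51.8 + 0.066·494 = 84.404.
Δq = 923.6842 − 494 = 429.6842; wedge = 117.06 − 84.404 = 32.656.
The triangle = ½ × 429.6842 × 32.656 = 7015.88.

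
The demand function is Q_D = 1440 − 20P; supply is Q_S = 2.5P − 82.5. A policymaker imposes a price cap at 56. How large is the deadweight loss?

191.41

In inverse form: demand P = 72 − 0.05Q, supply P = 33 + 0.4Q.
Competitive equilibrium: 72 − 0.05Q = 33 + 0.4Q → Q* = 86.6667, P* = 67.6667.
At the ceiling P = 56, quantity supplied = (56 − 33)/0.4 = 57.5.
Willingness to pay at Q' = 57.5: 72 − 0.05·57.5 = 69.125.
ΔQ = 86.6667 − 57.5 = 29.1667; wedge = 69.125 − 56 = 13.125.
The triangle = ½ × 29.1667 × 13.125 = 191.41.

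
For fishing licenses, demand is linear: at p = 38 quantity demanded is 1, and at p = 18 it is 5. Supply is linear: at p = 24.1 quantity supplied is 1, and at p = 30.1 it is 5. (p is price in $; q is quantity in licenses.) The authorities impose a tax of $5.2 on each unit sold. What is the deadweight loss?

$2.08

Demand slope = (18 − 38)/(5 − 1) = −5, so p = 43 − 5q.
Supply slope = (30.1 − 24.1)/(5 − 1) = 1.5, so p = 22.6 + 1.5q.
Competitive equilibrium: 43 − 5q = 22.6 + 1.5q → q* = 3.1385, p* = 27.3077.
With the tax, the buyer price exceeds the seller price by 5.2: (43 − 5q) − (22.6 + 1.5q) = 5.2 → q' = 2.3385.
Δq = 3.1385 − 2.3385 = 0.8; the wedge equals the tax, 5.2.
The triangle = ½ × 0.8 × 5.2 = $2.08.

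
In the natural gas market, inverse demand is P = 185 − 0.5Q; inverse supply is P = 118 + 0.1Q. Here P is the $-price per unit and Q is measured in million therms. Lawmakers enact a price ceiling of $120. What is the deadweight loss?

$2520.83 million

Competitive equilibrium: 185 − 0.5Q = 118 + 0.1Q → Q* = 111.6667, P* = 129.1667.
At the ceiling P = 120, quantity supplied = (120 − 118)/0.1 = 20.
Willingness to pay at Q' = 20: 185 − 0.5·20 = 175.
ΔQ = 111.6667 − 20 = 91.6667; wedge = 175 − 120 = 55.
The triangle = ½ × 91.6667 × 55 = $2520.83 million.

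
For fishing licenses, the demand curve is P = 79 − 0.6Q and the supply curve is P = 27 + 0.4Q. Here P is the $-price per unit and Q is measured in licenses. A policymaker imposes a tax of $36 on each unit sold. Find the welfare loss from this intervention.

$648

Competitive equilibrium: 79 − 0.6Q = 27 + 0.4Q → Q* = 52, P* = 47.8.
With the tax, the buyer price exceeds the seller price by 36: (79 − 0.6Q) − (27 + 0.4Q) = 36 → Q' = 16.
ΔQ = 52 − 16 = 36; the wedge equals the tax, 36.
Deadweight loss = ½ × 36 × 36 = $648.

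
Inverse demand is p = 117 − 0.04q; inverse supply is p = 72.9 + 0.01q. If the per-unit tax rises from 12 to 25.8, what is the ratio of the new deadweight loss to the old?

Competitive equilibrium: 117 − 0.04q = 72.9 + 0.01q → q* = 882, p* = 81.72.
For a per-unit tax t: Δq = t/0.05, so DWL = ½·t·(t/0.05) = t²/0.1.
At t = 12: DWL = 1440. At t = 25.8: DWL = 6656.4.
Ratio = (25.8/12)² = 4.6225.

4.6225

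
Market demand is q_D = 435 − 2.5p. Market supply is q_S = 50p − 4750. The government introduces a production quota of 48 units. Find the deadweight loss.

4121.60

In inverse form: demand p = 174 − 0.4q, supply p = 95 + 0.02q.
Competitive equilibrium: 174 − 0.4q = 95 + 0.02q → q* = 188.0952, p* = 98.7619.
At q = 48: demand price = 174 − 0.4·48 = 154.8; supply price = 95 + 0.02·48 = 95.96.
Δq = 188.0952 − 48 = 140.0952; wedge = 154.8 − 95.96 = 58.84.
Welfare loss = ½ × 140.0952 × 58.84 = 4121.60.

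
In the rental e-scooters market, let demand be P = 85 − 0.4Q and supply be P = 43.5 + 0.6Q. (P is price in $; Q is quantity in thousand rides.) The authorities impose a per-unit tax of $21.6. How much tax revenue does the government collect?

Competitive equilibrium: 85 − 0.4Q = 43.5 + 0.6Q → Q* = 41.5, P* = 68.4.
With the tax, the buyer price exceeds the seller price by 21.6: (85 − 0.4Q) − (43.5 + 0.6Q) = 21.6 → Q' = 19.9.
Tax revenue = 21.6 × 19.9 = $429.84 thousand.

$429.84 thousand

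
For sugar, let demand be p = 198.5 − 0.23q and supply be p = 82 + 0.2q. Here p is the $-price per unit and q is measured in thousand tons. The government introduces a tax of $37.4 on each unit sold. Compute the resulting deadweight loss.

Competitive equilibrium: 198.5 − 0.23q = 82 + 0.2q → q* = 270.93023, p* = 136.18605.
With the tax, the buyer price exceeds the seller price by 37.4: (198.5 − 0.23q) − (82 + 0.2q) = 37.4 → q' = 183.95349.
Δq = 270.93023 − 183.95349 = 86.97674; the wedge equals the tax, 37.4.
DWL = ½ × 86.97674 × 37.4 = $1626.47 thousand.

$1626.47 thousand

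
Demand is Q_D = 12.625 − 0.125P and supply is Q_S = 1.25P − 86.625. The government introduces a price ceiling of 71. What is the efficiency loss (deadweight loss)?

9.60

In inverse form: demand P = 101 − 8Q, supply P = 69.3 + 0.8Q.
Competitive equilibrium: 101 − 8Q = 69.3 + 0.8Q → Q* = 3.6023, P* = 72.1818.
At the ceiling P = 71, quantity supplied = (71 − 69.3)/0.8 = 2.125.
Willingness to pay at Q' = 2.125: 101 − 8·2.125 = 84.
ΔQ = 3.6023 − 2.125 = 1.4773; wedge = 84 − 71 = 13.
The triangle = ½ × 1.4773 × 13 = 9.60.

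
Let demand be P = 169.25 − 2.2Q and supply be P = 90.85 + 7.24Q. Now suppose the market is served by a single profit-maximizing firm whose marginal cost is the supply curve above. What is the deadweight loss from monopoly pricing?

11.63

Competitive equilibrium: 169.25 − 2.2Q = 90.85 + 7.24Q → Q* = 8.3051, P* = 150.9788.
Marginal revenue: MR = 169.25 − 4.4Q. Set MR = MC: 169.25 − 4.4Q = 90.85 + 7.24Q → Q_m = 6.7354.
Price P_m = 169.25 − 2.2·6.7354 = 154.4321; MC(Q_m) = 90.85 + 7.24·6.7354 = 139.6143.
Competitive Q* = 8.3051, so ΔQ = 1.5697; wedge = 154.4321 − 139.6143 = 14.8178.
DWL = ½ × 1.5697 × 14.8178 = 11.63.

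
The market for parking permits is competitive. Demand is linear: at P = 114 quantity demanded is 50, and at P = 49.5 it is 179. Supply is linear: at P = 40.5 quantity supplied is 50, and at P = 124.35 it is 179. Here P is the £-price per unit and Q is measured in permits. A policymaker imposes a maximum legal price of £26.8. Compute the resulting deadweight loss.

Demand slope = (49.5 − 114)/(179 − 50) = −0.5, so P = 139 − 0.5Q.
Supply slope = (124.35 − 40.5)/(179 − 50) = 0.65, so P = 8 + 0.65Q.
Competitive equilibrium: 139 − 0.5Q = 8 + 0.65Q → Q* = 113.913, P* = 82.0435.
At the ceiling P = 26.8, quantity supplied = (26.8 − 8)/0.65 = 28.9231.
Willingness to pay at Q' = 28.9231: 139 − 0.5·28.9231 = 124.5385.
ΔQ = 113.913 − 28.9231 = 84.9899; wedge = 124.5385 − 26.8 = 97.7385.
Welfare loss = ½ × 84.9899 × 97.7385 = £4153.39.

£4153.39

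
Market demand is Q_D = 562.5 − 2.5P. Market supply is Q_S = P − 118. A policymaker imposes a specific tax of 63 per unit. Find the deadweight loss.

1417.50

In inverse form: demand P = 225 − 0.4Q, supply P = 118 + Q.
Competitive equilibrium: 225 − 0.4Q = 118 + Q → Q* = 76.4286, P* = 194.4286.
With the tax, the buyer price exceeds the seller price by 63: (225 − 0.4Q) − (118 + Q) = 63 → Q' = 31.4286.
ΔQ = 76.4286 − 31.4286 = 45; the wedge equals the tax, 63.
The triangle = ½ × 45 × 63 = 1417.50.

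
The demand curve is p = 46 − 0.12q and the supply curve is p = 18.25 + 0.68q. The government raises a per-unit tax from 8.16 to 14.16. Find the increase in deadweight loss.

Competitive equilibrium: 46 − 0.12q = 18.25 + 0.68q → q* = 34.6875, p* = 41.8375.
For a per-unit tax t: Δq = t/0.8, so DWL = ½·t·(t/0.8) = t²/1.6.
At t = 8.16: DWL = 41.616. At t = 14.16: DWL = 125.316.
Increase = 125.316 − 41.616 = 83.70.

83.70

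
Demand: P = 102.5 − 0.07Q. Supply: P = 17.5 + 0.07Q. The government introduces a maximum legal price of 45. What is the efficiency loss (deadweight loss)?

Competitive equilibrium: 102.5 − 0.07Q = 17.5 + 0.07Q → Q* = 607.1429, P* = 60.
At the ceiling P = 45, quantity supplied = (45 − 17.5)/0.07 = 392.8571.
Willingness to pay at Q' = 392.8571: 102.5 − 0.07·392.8571 = 75.
ΔQ = 607.1429 − 392.8571 = 214.2858; wedge = 75 − 45 = 30.
Welfare loss = ½ × 214.2858 × 30 = 3214.29.

3214.29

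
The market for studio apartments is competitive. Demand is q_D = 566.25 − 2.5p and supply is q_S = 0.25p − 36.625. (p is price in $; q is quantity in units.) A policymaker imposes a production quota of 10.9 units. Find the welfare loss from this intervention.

$116.65

In inverse form: demand p = 226.5 − 0.4q, supply p = 146.5 + 4q.
Competitive equilibrium: 226.5 − 0.4q = 146.5 + 4q → q* = 18.1818, p* = 219.2273.
At q = 10.9: demand price = 226.5 − 0.4·10.9 = 222.14; supply price = 146.5 + 4·10.9 = 190.1.
Δq = 18.1818 − 10.9 = 7.2818; wedge = 222.14 − 190.1 = 32.04.
The triangle = ½ × 7.2818 × 32.04 = $116.65.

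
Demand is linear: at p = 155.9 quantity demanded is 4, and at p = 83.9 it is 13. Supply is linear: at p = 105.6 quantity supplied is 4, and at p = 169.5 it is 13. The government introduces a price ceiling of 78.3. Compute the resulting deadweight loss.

388.81

Demand slope = (83.9 − 155.9)/(13 − 4) = −8, so p = 187.9 − 8q.
Supply slope = (169.5 − 105.6)/(13 − 4) = 7.1, so p = 77.2 + 7.1q.
Competitive equilibrium: 187.9 − 8q = 77.2 + 7.1q → q* = 7.3311, p* = 129.251.
At the ceiling p = 78.3, quantity supplied = (78.3 − 77.2)/7.1 = 0.1549.
Willingness to pay at q' = 0.1549: 187.9 − 8·0.1549 = 186.6608.
Δq = 7.3311 − 0.1549 = 7.1762; wedge = 186.6608 − 78.3 = 108.3608.
Welfare loss = ½ × 7.1762 × 108.3608 = 388.81.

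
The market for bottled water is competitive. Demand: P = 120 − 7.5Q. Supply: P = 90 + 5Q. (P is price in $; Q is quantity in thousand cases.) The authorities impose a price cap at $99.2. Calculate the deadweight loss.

$1.96 thousand

Competitive equilibrium: 120 − 7.5Q = 90 + 5Q → Q* = 2.4, P* = 102.
At the ceiling P = 99.2, quantity supplied = (99.2 − 90)/5 = 1.84.
Willingness to pay at Q' = 1.84: 120 − 7.5·1.84 = 106.2.
ΔQ = 2.4 − 1.84 = 0.56; wedge = 106.2 − 99.2 = 7.
Welfare loss = ½ × 0.56 × 7 = $1.96 thousand.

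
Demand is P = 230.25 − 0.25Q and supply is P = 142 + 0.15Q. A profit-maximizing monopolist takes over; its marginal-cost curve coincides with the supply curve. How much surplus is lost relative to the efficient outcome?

Competitive equilibrium: 230.25 − 0.25Q = 142 + 0.15Q → Q* = 220.625, P* = 175.0938.
Marginal revenue: MR = 230.25 − 0.5Q. Set MR = MC: 230.25 − 0.5Q = 142 + 0.15Q → Q_m = 135.7692.
Price P_m = 230.25 − 0.25·135.7692 = 196.3077; MC(Q_m) = 142 + 0.15·135.7692 = 162.3654.
Competitive Q* = 220.625, so ΔQ = 84.8558; wedge = 196.3077 − 162.3654 = 33.9423.
Welfare loss = ½ × 84.8558 × 33.9423 = 1440.10.

1440.10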